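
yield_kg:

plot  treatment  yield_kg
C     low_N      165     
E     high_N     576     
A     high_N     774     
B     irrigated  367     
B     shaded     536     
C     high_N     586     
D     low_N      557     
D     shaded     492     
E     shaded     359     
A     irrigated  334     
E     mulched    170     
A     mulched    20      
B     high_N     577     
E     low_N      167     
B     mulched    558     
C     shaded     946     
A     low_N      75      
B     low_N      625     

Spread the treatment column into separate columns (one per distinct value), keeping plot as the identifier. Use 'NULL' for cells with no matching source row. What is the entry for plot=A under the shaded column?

No long-format row has plot=A and treatment=shaded, so the cell is NULL.

NULL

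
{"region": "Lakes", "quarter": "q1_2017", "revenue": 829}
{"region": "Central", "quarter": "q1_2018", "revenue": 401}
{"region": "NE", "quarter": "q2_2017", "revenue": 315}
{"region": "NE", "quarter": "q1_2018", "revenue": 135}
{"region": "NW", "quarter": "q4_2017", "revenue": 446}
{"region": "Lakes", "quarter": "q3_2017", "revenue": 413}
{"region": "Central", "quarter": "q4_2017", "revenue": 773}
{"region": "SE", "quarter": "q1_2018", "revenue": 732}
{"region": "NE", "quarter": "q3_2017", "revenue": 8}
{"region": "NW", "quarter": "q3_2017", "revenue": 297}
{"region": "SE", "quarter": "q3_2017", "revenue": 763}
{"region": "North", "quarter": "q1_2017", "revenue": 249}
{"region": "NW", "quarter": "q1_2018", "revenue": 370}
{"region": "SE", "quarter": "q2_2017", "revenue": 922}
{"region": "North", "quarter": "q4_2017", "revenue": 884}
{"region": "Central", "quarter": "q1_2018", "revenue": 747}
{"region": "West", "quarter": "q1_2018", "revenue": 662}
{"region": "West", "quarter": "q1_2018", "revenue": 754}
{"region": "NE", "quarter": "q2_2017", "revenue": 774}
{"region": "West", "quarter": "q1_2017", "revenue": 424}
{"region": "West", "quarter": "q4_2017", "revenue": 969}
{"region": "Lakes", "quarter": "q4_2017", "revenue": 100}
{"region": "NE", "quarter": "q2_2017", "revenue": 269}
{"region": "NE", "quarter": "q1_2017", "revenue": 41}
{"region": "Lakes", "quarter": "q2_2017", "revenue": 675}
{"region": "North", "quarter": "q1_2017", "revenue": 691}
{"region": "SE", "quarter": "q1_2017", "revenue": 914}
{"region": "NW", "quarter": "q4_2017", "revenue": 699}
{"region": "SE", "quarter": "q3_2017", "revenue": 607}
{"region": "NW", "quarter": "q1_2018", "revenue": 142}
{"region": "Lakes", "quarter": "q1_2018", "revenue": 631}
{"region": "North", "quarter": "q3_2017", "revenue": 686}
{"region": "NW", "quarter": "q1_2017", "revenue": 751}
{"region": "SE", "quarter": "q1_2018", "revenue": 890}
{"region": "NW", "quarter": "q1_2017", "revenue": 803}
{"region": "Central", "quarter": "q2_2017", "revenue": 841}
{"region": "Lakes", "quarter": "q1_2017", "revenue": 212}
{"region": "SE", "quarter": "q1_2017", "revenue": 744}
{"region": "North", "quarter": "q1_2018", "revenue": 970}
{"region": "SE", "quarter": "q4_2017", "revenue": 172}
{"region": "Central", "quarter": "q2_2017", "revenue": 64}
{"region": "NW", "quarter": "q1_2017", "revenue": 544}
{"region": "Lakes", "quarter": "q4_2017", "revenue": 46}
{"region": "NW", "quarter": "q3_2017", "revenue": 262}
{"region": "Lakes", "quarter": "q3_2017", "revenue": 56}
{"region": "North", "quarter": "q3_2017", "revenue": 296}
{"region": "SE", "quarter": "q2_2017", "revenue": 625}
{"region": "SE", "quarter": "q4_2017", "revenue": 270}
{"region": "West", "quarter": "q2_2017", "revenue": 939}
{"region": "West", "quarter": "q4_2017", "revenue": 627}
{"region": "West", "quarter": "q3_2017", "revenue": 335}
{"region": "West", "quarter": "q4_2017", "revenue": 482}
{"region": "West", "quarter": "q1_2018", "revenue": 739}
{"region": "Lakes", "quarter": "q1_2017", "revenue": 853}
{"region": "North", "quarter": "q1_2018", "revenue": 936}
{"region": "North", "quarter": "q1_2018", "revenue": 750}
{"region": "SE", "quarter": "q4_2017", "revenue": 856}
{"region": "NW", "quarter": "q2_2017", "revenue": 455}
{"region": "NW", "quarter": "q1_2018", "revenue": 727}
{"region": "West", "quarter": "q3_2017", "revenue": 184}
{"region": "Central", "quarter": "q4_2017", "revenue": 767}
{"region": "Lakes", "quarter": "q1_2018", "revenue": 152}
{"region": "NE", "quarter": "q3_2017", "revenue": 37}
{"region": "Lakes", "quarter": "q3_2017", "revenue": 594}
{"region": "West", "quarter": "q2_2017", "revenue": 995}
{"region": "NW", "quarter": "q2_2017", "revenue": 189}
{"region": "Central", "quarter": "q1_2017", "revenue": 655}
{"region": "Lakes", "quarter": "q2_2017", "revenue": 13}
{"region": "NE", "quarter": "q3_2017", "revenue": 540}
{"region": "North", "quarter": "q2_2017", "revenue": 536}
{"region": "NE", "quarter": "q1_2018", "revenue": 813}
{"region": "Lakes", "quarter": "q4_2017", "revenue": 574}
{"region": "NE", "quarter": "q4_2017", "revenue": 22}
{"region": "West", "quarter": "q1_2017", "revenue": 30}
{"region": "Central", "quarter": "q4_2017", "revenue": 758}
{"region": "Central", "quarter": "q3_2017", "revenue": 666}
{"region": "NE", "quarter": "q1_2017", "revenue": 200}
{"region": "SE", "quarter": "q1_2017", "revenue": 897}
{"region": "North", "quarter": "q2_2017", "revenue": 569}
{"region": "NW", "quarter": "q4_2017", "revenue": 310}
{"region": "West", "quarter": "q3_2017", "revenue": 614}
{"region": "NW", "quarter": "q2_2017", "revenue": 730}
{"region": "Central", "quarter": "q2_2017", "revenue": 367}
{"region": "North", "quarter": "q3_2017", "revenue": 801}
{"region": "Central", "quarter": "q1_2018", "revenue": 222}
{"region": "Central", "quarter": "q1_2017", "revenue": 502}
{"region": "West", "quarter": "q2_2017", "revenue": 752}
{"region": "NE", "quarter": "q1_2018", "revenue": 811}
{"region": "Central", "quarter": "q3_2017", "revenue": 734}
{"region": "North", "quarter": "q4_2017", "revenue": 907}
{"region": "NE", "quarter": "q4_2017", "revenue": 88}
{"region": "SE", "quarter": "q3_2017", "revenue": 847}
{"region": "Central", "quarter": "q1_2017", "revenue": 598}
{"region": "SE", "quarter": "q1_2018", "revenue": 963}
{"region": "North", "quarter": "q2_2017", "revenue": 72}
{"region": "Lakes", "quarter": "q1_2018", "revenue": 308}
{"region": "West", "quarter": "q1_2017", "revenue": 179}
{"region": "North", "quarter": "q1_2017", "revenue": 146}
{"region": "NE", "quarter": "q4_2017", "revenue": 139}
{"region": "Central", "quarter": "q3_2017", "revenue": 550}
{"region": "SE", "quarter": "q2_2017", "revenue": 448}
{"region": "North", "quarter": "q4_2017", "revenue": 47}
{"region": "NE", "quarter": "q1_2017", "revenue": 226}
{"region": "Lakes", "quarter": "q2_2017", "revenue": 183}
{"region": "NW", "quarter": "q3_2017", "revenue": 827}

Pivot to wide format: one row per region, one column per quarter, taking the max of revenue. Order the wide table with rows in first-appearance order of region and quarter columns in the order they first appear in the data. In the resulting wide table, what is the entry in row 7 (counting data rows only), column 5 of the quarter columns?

With rows in first-appearance order of region, row 7 is region=West. quarter columns in first-appearance order: q1_2017, q1_2018, q2_2017, q4_2017, q3_2017; column 5 is q3_2017.
Long rows with region=West, quarter=q3_2017: max(335, 184, 614) = 614.

614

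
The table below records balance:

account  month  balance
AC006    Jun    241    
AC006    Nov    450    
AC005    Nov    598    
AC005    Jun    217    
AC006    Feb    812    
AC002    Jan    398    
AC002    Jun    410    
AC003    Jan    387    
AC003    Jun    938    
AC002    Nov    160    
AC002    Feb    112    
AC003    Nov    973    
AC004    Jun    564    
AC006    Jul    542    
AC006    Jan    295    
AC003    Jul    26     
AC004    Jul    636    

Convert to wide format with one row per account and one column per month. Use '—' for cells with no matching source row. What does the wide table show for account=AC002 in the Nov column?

160

The long row with account=AC002, month=Nov has balance=160.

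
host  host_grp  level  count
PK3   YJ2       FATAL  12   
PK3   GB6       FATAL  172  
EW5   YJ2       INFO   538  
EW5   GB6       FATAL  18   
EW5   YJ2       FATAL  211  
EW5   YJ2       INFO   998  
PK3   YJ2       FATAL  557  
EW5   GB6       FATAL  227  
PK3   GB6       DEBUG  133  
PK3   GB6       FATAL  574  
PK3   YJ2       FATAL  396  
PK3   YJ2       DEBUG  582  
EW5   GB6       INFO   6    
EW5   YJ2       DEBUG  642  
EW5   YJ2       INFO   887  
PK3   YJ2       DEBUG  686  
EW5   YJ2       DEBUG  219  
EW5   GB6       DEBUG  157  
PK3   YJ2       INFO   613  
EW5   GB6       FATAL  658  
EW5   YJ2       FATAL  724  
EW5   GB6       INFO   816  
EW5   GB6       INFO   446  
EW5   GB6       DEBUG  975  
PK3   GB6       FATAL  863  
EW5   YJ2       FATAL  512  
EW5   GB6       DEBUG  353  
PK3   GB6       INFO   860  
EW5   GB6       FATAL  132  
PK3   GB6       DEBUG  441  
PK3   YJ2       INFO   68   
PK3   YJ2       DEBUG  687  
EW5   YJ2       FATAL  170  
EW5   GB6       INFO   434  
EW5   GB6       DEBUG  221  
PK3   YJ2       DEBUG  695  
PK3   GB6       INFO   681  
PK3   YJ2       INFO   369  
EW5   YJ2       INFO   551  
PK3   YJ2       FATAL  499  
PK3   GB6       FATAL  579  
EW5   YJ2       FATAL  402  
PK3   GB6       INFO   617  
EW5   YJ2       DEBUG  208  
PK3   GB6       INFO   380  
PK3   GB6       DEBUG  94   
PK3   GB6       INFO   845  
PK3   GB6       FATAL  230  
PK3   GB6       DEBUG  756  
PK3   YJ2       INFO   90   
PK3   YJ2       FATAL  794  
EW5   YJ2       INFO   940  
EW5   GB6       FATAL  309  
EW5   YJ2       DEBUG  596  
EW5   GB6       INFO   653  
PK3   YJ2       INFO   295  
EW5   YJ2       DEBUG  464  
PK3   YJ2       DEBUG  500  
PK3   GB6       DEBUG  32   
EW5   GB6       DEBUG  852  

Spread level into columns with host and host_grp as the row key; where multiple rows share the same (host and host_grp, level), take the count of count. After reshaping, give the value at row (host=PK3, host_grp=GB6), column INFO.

5

Rows with host=PK3, host_grp=GB6 and level=INFO: count values are 860, 681, 617, 380, 845.
5 rows match — count = 5.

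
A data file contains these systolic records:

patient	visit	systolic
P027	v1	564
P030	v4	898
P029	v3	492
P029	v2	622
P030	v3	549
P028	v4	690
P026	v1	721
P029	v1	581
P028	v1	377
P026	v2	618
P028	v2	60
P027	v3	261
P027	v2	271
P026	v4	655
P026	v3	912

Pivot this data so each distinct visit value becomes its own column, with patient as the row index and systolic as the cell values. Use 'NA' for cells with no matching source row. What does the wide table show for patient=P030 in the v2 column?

NA

No long-format row has patient=P030 and visit=v2, so the cell is NA.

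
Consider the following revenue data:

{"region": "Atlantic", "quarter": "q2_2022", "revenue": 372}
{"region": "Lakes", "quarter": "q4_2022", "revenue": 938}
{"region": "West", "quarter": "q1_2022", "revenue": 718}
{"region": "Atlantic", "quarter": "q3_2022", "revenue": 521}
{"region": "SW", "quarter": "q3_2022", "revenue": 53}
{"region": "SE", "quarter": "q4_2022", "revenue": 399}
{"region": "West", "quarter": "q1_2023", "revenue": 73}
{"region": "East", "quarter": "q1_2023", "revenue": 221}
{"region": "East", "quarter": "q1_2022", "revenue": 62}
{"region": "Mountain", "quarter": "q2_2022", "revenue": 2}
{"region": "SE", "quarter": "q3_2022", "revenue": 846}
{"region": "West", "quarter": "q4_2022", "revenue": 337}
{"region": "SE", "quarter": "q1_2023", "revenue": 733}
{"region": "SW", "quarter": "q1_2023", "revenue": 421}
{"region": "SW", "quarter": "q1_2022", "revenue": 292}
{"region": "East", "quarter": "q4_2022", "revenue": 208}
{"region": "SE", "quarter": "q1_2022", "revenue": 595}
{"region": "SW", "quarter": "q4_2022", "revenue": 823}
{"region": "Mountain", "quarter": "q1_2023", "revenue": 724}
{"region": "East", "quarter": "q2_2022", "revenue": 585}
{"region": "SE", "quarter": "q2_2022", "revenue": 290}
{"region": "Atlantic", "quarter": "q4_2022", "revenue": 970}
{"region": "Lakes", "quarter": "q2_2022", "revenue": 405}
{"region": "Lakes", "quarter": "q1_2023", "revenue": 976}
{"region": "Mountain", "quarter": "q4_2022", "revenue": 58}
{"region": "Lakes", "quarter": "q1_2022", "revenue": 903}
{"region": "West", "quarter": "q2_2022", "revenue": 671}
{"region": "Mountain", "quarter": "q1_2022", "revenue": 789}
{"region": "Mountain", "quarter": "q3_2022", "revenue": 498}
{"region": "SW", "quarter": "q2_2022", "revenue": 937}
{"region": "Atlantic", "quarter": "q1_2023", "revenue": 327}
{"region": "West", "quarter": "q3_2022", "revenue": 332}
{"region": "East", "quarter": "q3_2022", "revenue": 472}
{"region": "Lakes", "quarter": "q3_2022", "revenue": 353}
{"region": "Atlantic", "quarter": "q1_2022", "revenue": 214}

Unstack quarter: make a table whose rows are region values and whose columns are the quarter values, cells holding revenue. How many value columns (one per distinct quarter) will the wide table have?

5 distinct quarter values: q1_2022, q2_2022, q3_2022, q4_2022, q1_2023.

5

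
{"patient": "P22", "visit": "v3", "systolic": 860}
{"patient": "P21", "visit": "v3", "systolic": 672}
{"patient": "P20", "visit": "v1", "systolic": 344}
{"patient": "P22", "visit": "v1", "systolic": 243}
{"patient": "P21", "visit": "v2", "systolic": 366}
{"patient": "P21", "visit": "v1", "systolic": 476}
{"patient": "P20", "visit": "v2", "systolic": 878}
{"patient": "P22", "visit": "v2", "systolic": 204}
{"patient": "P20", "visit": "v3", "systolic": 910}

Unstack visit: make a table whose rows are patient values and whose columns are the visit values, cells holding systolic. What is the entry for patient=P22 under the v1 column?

Wide layout: rows indexed by patient, columns are the 3 distinct visit values (v3, v1, v2).
Cell (patient=P22, visit=v1) draws from the long row where patient=P22 and visit=v1, which has systolic=243.

243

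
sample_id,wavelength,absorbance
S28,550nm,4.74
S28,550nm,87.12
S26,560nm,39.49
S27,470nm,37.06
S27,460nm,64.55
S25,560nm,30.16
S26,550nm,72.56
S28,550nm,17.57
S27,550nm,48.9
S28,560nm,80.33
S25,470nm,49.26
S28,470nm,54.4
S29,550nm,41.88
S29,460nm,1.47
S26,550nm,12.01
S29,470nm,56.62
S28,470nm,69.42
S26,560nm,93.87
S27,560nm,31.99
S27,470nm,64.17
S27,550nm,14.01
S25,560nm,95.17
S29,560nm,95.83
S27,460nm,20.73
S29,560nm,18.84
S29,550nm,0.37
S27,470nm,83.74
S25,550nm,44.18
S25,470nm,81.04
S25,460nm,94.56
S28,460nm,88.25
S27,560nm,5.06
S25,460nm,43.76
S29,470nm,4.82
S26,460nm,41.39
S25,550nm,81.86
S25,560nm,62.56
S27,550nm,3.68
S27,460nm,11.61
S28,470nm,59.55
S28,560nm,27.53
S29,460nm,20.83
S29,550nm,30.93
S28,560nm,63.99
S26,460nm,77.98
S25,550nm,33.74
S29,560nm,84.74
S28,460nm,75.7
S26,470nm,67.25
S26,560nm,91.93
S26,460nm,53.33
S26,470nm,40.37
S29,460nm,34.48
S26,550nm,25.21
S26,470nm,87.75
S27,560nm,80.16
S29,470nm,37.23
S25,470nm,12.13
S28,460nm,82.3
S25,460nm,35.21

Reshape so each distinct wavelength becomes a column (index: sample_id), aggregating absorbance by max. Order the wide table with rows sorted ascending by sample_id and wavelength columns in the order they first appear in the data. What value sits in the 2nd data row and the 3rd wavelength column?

87.75

With rows sorted ascending by sample_id, row 2 is sample_id=S26. wavelength columns in first-appearance order: 550nm, 560nm, 470nm, 460nm; column 3 is 470nm.
Long rows with sample_id=S26, wavelength=470nm: max(67.25, 40.37, 87.75) = 87.75.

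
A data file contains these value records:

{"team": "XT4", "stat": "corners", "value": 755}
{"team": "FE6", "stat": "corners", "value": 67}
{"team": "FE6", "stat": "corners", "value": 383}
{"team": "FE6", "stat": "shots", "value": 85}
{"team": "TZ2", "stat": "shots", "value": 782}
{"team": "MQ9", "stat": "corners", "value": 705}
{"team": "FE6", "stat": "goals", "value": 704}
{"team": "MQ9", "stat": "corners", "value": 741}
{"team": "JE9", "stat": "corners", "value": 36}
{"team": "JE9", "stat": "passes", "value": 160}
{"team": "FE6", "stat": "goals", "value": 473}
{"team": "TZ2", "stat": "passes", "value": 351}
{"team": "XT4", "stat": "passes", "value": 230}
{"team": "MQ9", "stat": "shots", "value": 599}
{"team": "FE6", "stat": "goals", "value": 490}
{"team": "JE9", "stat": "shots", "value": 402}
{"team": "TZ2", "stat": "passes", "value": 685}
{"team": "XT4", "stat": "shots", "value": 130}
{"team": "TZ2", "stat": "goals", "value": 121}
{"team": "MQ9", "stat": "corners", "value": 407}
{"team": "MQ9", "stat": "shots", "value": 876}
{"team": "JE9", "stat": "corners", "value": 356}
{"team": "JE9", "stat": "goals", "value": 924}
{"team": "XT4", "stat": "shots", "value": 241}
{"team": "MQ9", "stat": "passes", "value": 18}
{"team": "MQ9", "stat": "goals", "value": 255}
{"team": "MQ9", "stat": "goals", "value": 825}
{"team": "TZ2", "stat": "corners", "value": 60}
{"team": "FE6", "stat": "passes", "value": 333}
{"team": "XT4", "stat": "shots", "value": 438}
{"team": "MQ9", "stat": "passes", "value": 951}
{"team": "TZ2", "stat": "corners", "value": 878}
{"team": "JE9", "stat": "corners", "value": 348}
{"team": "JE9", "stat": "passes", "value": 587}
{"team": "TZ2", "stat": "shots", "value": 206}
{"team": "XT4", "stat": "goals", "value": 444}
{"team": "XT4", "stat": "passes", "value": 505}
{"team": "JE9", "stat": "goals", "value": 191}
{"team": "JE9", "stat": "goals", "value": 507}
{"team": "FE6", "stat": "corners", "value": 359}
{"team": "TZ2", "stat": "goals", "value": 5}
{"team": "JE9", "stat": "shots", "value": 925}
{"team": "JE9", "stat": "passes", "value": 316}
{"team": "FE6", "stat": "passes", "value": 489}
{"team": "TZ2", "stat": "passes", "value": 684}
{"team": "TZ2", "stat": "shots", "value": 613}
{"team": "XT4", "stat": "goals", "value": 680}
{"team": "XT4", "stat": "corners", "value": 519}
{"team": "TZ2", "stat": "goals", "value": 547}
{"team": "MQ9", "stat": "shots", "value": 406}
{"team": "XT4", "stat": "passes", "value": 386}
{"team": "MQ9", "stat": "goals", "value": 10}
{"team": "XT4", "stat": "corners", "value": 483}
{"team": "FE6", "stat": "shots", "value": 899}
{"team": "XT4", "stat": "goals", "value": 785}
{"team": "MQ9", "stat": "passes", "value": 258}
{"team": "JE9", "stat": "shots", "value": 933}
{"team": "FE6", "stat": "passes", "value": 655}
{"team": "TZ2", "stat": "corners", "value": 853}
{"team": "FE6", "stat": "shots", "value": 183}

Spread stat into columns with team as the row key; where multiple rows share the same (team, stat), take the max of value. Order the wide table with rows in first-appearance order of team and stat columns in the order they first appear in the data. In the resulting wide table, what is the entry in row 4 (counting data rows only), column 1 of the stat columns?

With rows in first-appearance order of team, row 4 is team=MQ9. stat columns in first-appearance order: corners, shots, goals, passes; column 1 is corners.
Long rows with team=MQ9, stat=corners: max(705, 741, 407) = 741.

741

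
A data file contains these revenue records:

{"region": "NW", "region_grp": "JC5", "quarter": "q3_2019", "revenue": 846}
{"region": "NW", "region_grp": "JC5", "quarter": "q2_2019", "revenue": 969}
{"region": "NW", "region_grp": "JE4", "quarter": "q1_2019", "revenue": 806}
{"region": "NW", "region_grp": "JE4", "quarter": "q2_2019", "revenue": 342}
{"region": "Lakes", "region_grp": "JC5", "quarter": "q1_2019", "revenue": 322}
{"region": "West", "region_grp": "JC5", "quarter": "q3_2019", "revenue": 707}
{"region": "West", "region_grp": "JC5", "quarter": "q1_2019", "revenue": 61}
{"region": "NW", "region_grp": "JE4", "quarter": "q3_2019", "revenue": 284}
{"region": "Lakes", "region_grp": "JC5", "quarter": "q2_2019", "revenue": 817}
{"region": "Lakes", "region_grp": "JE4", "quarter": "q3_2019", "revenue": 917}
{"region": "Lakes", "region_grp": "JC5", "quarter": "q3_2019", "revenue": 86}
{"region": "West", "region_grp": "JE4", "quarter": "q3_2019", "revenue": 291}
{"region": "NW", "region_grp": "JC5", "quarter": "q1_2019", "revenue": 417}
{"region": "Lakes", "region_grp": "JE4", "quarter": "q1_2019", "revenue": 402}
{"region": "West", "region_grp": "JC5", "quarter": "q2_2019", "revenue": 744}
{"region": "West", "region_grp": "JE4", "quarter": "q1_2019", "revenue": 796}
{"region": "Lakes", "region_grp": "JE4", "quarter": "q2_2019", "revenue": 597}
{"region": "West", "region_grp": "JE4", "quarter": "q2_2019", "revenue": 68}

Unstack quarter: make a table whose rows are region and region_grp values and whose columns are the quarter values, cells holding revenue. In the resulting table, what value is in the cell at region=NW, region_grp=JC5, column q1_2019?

Wide layout: rows indexed by region and region_grp, columns are the 3 distinct quarter values (q3_2019, q2_2019, q1_2019).
Cell (region=NW, region_grp=JC5, quarter=q1_2019) draws from the long row where region=NW, region_grp=JC5 and quarter=q1_2019, which has revenue=417.

417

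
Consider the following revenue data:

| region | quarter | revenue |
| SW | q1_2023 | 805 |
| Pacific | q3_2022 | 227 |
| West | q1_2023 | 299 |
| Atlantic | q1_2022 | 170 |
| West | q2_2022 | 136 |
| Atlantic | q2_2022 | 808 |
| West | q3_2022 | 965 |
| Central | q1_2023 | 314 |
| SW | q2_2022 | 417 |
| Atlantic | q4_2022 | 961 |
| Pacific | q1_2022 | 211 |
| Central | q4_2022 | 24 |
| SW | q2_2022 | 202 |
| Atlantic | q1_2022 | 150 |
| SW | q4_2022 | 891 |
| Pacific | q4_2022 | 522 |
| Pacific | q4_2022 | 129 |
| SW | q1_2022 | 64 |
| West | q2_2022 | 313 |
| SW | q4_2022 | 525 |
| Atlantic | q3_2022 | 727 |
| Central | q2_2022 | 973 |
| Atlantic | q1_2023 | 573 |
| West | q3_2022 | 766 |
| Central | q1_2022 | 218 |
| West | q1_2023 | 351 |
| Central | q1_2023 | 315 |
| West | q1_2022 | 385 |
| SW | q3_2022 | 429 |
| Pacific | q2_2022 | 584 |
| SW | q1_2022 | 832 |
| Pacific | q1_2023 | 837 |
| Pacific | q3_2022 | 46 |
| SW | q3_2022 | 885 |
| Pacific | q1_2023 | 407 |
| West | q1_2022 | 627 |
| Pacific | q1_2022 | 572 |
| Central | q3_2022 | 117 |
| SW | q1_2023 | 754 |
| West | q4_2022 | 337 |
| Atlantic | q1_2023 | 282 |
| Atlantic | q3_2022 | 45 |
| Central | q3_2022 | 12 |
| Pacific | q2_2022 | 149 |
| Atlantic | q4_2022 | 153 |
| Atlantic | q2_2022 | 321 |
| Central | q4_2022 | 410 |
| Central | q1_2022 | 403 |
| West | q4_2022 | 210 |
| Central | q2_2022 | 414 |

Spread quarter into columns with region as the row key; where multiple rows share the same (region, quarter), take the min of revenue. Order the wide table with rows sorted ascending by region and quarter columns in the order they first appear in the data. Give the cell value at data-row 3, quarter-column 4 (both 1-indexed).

With rows sorted ascending by region, row 3 is region=Pacific. quarter columns in first-appearance order: q1_2023, q3_2022, q1_2022, q2_2022, q4_2022; column 4 is q2_2022.
Long rows with region=Pacific, quarter=q2_2022: min(584, 149) = 149.

149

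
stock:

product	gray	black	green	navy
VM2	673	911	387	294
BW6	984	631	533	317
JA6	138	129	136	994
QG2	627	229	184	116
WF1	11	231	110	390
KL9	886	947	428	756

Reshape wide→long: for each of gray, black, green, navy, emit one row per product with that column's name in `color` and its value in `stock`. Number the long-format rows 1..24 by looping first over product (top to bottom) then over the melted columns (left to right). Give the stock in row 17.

11

24 rows total (6 × 4). Row 17: index ⌊(17-1)/4⌋ = 4 into product → WF1; (17-1) mod 4 = 0 into the melted columns → gray.
So row 17 is (WF1, gray, 11); stock = 11.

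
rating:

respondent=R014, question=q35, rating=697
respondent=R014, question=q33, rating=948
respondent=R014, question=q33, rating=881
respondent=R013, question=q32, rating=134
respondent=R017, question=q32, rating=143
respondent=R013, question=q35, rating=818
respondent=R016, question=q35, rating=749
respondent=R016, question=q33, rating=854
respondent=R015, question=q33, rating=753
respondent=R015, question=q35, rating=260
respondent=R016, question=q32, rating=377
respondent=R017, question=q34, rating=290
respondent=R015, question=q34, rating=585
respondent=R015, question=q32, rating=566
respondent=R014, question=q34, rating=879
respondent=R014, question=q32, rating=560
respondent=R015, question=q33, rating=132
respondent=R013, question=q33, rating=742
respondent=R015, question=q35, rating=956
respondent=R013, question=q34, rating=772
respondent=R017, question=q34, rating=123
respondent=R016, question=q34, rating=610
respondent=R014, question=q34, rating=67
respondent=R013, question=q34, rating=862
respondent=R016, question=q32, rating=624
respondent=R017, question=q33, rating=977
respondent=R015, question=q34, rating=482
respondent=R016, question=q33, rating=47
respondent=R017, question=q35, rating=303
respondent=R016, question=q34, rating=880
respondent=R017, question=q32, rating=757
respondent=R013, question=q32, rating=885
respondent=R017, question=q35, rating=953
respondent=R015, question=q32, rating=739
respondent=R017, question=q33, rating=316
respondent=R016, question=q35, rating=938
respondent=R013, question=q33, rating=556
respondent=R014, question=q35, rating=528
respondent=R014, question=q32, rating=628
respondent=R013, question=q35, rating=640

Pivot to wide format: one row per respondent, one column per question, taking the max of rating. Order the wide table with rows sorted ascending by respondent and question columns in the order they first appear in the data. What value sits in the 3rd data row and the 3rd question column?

739

With rows sorted ascending by respondent, row 3 is respondent=R015. question columns in first-appearance order: q35, q33, q32, q34; column 3 is q32.
Long rows with respondent=R015, question=q32: max(566, 739) = 739.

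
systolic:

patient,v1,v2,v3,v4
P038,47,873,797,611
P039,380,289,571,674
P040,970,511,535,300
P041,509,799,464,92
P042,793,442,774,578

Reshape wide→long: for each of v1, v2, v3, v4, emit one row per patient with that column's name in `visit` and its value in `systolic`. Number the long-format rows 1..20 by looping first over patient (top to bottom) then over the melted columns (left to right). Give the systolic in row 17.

20 rows total (5 × 4). Row 17: index ⌊(17-1)/4⌋ = 4 into patient → P042; (17-1) mod 4 = 0 into the melted columns → v1.
So row 17 is (P042, v1, 793); systolic = 793.

793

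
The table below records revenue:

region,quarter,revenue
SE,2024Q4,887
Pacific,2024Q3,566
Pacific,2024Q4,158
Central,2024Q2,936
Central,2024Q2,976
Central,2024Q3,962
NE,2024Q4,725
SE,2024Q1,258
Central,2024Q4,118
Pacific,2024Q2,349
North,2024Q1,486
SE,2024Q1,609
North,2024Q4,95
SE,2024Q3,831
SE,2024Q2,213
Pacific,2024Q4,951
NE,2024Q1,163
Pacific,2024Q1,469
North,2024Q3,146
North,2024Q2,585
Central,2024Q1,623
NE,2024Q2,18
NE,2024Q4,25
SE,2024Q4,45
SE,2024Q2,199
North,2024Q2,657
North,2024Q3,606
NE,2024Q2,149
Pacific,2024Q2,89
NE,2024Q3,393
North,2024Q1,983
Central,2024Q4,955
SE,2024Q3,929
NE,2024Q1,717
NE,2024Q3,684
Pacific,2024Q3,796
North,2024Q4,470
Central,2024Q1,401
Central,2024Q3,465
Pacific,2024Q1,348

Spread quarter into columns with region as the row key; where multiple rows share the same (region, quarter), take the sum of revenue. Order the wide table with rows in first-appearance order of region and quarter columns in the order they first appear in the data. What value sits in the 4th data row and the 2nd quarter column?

1077

With rows in first-appearance order of region, row 4 is region=NE. quarter columns in first-appearance order: 2024Q4, 2024Q3, 2024Q2, 2024Q1; column 2 is 2024Q3.
Long rows with region=NE, quarter=2024Q3: 393 + 684 = 1077.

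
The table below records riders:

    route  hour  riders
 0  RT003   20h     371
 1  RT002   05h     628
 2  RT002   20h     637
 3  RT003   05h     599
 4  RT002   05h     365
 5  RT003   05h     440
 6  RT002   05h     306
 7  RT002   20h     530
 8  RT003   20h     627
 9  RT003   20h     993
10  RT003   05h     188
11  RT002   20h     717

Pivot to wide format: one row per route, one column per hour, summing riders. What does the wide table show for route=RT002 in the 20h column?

1884

Rows with route=RT002 and hour=20h: riders values are 637, 530, 717.
637 + 530 + 717 = 1884.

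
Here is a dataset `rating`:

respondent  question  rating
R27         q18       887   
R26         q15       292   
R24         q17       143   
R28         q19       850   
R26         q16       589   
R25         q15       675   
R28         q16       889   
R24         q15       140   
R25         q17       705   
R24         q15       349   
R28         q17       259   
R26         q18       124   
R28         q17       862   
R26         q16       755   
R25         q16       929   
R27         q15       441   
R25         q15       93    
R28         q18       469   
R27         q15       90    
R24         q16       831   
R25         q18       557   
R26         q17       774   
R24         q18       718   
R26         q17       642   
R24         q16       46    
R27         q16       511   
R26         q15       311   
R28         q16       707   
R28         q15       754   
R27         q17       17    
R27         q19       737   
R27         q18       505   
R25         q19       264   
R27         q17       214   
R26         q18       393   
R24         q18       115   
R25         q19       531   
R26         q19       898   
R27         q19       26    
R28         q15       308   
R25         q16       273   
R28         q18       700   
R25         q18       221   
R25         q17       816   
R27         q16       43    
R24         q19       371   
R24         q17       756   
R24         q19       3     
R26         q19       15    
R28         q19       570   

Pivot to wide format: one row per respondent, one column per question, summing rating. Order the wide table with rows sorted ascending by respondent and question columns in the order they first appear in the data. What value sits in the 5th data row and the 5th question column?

With rows sorted ascending by respondent, row 5 is respondent=R28. question columns in first-appearance order: q18, q15, q17, q19, q16; column 5 is q16.
Long rows with respondent=R28, question=q16: 889 + 707 = 1596.

1596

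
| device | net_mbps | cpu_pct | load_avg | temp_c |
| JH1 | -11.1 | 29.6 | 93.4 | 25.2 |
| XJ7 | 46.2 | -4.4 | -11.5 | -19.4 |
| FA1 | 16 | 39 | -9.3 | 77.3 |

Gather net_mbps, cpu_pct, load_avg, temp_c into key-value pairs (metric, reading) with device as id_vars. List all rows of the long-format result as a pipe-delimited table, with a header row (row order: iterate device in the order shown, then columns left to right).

Each (device, column) pair becomes one row: 3 × 4 = 12 rows.
For example, (JH1, net_mbps) → reading=-11.1.

| device | metric | reading |
| JH1 | net_mbps | -11.1 |
| JH1 | cpu_pct | 29.6 |
| JH1 | load_avg | 93.4 |
| JH1 | temp_c | 25.2 |
| XJ7 | net_mbps | 46.2 |
| XJ7 | cpu_pct | -4.4 |
| XJ7 | load_avg | -11.5 |
| XJ7 | temp_c | -19.4 |
| FA1 | net_mbps | 16 |
| FA1 | cpu_pct | 39 |
| FA1 | load_avg | -9.3 |
| FA1 | temp_c | 77.3 |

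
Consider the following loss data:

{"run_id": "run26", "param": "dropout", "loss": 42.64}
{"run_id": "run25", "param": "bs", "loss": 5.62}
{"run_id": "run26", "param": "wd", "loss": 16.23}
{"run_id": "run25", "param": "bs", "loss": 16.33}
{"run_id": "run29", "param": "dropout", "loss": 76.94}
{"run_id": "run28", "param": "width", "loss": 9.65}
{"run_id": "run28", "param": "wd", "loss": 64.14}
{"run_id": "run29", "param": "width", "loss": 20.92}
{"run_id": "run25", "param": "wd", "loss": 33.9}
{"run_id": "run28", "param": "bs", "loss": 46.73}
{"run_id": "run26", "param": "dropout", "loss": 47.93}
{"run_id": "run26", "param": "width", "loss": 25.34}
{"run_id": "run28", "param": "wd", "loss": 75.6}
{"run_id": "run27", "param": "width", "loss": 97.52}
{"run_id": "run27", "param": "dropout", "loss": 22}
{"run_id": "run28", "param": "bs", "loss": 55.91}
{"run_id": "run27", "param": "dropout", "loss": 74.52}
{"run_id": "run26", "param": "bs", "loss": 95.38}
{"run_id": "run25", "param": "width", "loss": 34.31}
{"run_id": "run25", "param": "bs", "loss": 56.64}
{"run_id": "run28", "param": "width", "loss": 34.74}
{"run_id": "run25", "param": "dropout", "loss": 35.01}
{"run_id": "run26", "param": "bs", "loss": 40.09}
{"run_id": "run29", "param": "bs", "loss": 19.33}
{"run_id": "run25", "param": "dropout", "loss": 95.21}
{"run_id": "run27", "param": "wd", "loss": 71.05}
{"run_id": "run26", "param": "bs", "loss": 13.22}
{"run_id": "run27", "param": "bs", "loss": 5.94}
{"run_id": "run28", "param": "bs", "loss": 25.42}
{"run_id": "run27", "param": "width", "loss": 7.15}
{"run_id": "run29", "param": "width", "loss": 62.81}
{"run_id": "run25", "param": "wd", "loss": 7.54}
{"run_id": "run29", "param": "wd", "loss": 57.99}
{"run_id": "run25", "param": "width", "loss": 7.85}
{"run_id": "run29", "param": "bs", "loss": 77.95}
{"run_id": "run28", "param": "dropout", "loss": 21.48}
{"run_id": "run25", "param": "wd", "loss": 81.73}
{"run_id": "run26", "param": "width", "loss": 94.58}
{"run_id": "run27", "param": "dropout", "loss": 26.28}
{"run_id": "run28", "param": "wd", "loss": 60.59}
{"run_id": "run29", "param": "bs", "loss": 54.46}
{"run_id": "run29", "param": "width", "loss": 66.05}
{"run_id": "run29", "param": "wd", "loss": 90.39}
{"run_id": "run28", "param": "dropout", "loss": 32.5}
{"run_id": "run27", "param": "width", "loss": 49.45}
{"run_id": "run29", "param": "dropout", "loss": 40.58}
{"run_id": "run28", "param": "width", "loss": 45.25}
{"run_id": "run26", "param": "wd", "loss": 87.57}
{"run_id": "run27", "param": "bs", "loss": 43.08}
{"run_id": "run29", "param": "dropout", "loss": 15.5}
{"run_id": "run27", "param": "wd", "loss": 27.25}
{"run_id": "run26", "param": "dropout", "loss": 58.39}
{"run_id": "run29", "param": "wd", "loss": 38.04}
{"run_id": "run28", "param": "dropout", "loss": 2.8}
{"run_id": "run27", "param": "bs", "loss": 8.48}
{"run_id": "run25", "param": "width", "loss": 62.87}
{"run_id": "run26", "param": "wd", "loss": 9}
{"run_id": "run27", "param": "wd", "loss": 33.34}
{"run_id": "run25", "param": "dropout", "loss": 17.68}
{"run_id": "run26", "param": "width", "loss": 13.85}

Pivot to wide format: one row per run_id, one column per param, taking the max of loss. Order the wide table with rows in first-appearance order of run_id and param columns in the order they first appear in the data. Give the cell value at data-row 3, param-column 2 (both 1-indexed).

77.95

With rows in first-appearance order of run_id, row 3 is run_id=run29. param columns in first-appearance order: dropout, bs, wd, width; column 2 is bs.
Long rows with run_id=run29, param=bs: max(19.33, 77.95, 54.46) = 77.95.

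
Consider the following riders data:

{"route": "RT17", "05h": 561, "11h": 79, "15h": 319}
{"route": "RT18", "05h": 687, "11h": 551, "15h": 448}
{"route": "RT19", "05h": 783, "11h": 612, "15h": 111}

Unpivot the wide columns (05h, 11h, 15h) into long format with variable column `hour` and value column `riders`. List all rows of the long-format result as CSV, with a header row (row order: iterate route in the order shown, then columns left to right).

route,hour,riders
RT17,05h,561
RT17,11h,79
RT17,15h,319
RT18,05h,687
RT18,11h,551
RT18,15h,448
RT19,05h,783
RT19,11h,612
RT19,15h,111

Each (route, column) pair becomes one row: 3 × 3 = 9 rows.
For example, (RT17, 05h) → riders=561.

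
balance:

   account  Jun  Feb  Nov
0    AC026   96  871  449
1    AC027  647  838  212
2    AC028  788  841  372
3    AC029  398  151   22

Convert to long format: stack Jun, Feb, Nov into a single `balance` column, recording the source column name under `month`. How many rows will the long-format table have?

12

4 account values × 3 melted columns = 12 rows.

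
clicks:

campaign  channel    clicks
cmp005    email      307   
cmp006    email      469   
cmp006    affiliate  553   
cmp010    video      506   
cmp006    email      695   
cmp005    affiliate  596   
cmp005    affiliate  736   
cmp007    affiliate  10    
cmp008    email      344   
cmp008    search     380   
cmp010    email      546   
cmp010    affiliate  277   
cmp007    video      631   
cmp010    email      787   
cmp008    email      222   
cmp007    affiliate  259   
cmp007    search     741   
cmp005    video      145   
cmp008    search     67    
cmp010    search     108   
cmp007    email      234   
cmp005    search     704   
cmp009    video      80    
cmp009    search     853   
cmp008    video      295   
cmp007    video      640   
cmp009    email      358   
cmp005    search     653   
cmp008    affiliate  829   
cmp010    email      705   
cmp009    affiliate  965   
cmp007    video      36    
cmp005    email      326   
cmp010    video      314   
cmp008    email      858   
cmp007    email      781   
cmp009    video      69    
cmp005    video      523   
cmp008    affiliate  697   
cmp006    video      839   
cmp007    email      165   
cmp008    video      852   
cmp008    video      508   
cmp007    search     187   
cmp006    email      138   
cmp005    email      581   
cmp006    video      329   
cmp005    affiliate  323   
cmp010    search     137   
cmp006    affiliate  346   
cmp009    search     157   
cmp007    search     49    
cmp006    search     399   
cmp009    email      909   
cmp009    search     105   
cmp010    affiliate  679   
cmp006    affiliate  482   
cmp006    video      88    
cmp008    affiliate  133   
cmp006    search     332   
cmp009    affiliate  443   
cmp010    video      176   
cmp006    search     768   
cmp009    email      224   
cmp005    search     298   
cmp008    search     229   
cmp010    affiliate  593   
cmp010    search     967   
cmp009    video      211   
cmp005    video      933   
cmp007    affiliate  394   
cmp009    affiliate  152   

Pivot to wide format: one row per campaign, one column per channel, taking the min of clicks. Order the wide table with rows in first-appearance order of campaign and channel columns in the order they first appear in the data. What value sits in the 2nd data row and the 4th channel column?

With rows in first-appearance order of campaign, row 2 is campaign=cmp006. channel columns in first-appearance order: email, affiliate, video, search; column 4 is search.
Long rows with campaign=cmp006, channel=search: min(399, 332, 768) = 332.

332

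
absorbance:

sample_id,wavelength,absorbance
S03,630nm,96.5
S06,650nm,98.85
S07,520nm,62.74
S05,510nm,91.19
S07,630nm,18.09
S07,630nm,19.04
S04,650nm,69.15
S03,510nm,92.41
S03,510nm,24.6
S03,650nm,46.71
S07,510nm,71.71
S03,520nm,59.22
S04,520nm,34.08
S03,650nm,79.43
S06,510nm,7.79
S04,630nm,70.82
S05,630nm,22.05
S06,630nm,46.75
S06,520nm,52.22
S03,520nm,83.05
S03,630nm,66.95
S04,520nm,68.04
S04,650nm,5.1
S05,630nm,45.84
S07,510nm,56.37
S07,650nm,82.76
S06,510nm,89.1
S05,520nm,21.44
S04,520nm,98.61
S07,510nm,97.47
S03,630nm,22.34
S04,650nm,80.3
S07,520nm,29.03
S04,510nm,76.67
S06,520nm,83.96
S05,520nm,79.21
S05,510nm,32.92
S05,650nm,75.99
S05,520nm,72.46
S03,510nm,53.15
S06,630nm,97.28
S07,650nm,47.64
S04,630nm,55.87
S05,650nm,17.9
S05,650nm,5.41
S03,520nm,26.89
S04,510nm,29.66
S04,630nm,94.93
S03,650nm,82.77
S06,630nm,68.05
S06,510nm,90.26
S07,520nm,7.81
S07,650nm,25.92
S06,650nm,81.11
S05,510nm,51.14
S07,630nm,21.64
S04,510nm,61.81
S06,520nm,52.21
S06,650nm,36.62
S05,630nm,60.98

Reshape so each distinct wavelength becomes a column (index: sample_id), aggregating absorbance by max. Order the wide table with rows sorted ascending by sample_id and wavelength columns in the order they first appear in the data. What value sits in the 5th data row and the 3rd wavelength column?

62.74

With rows sorted ascending by sample_id, row 5 is sample_id=S07. wavelength columns in first-appearance order: 630nm, 650nm, 520nm, 510nm; column 3 is 520nm.
Long rows with sample_id=S07, wavelength=520nm: max(62.74, 29.03, 7.81) = 62.74.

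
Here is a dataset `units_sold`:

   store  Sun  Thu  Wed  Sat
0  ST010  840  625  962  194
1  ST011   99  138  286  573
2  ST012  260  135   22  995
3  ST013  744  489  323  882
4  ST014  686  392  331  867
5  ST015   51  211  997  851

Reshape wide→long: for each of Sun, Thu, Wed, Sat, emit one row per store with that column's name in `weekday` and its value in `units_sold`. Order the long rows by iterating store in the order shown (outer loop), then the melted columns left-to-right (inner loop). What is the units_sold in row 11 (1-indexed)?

22

24 rows total (6 × 4). Row 11: index ⌊(11-1)/4⌋ = 2 into store → ST012; (11-1) mod 4 = 2 into the melted columns → Wed.
So row 11 is (ST012, Wed, 22); units_sold = 22.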